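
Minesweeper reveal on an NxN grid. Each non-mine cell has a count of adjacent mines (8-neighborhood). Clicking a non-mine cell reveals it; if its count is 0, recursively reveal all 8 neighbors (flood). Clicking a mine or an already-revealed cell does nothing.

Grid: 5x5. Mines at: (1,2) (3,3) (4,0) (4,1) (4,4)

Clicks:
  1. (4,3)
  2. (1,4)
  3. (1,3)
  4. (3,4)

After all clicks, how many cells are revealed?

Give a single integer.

Click 1 (4,3) count=2: revealed 1 new [(4,3)] -> total=1
Click 2 (1,4) count=0: revealed 6 new [(0,3) (0,4) (1,3) (1,4) (2,3) (2,4)] -> total=7
Click 3 (1,3) count=1: revealed 0 new [(none)] -> total=7
Click 4 (3,4) count=2: revealed 1 new [(3,4)] -> total=8

Answer: 8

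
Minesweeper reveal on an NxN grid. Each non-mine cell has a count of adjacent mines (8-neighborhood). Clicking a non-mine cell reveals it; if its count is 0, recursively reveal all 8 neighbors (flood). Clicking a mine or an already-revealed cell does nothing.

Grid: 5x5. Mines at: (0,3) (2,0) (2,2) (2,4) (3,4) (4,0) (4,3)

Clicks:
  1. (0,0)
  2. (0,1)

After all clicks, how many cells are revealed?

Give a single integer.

Answer: 6

Derivation:
Click 1 (0,0) count=0: revealed 6 new [(0,0) (0,1) (0,2) (1,0) (1,1) (1,2)] -> total=6
Click 2 (0,1) count=0: revealed 0 new [(none)] -> total=6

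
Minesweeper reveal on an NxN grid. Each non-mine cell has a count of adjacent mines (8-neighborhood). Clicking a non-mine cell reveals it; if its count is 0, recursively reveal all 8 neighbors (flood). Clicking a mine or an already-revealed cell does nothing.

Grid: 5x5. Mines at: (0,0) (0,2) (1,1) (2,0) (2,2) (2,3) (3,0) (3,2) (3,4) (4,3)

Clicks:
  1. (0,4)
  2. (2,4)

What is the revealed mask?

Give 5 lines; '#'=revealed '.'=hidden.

Answer: ...##
...##
....#
.....
.....

Derivation:
Click 1 (0,4) count=0: revealed 4 new [(0,3) (0,4) (1,3) (1,4)] -> total=4
Click 2 (2,4) count=2: revealed 1 new [(2,4)] -> total=5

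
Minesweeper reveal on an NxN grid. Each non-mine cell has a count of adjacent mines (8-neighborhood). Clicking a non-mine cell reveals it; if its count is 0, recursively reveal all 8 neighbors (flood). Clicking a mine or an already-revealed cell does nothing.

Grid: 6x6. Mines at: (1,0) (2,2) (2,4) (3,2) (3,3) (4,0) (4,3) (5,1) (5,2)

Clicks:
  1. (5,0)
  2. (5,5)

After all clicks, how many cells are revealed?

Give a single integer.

Click 1 (5,0) count=2: revealed 1 new [(5,0)] -> total=1
Click 2 (5,5) count=0: revealed 6 new [(3,4) (3,5) (4,4) (4,5) (5,4) (5,5)] -> total=7

Answer: 7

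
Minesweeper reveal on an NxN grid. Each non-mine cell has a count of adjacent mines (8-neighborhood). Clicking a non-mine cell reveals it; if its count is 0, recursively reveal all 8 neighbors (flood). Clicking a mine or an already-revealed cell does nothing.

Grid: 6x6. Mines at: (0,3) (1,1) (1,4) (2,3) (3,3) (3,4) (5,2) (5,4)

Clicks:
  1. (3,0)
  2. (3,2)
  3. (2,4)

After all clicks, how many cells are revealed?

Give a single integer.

Click 1 (3,0) count=0: revealed 11 new [(2,0) (2,1) (2,2) (3,0) (3,1) (3,2) (4,0) (4,1) (4,2) (5,0) (5,1)] -> total=11
Click 2 (3,2) count=2: revealed 0 new [(none)] -> total=11
Click 3 (2,4) count=4: revealed 1 new [(2,4)] -> total=12

Answer: 12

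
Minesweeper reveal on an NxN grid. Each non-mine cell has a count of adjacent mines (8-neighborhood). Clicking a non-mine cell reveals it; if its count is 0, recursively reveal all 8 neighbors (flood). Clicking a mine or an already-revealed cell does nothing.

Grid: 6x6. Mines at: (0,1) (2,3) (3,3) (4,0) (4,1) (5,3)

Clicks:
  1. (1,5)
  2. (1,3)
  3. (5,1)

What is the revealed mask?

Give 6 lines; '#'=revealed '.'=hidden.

Click 1 (1,5) count=0: revealed 16 new [(0,2) (0,3) (0,4) (0,5) (1,2) (1,3) (1,4) (1,5) (2,4) (2,5) (3,4) (3,5) (4,4) (4,5) (5,4) (5,5)] -> total=16
Click 2 (1,3) count=1: revealed 0 new [(none)] -> total=16
Click 3 (5,1) count=2: revealed 1 new [(5,1)] -> total=17

Answer: ..####
..####
....##
....##
....##
.#..##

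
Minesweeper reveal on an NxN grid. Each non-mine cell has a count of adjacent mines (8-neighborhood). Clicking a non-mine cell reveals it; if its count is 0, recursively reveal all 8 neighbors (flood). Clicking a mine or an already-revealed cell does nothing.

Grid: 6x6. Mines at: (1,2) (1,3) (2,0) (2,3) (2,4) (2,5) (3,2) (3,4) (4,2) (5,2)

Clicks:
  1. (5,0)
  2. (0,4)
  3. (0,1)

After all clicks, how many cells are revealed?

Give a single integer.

Click 1 (5,0) count=0: revealed 6 new [(3,0) (3,1) (4,0) (4,1) (5,0) (5,1)] -> total=6
Click 2 (0,4) count=1: revealed 1 new [(0,4)] -> total=7
Click 3 (0,1) count=1: revealed 1 new [(0,1)] -> total=8

Answer: 8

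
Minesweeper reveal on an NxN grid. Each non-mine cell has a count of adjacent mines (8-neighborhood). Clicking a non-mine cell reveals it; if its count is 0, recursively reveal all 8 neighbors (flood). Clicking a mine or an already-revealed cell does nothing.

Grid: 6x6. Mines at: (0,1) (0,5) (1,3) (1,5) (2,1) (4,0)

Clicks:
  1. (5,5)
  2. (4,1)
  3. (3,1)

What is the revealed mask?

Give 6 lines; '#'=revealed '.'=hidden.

Answer: ......
......
..####
.#####
.#####
.#####

Derivation:
Click 1 (5,5) count=0: revealed 19 new [(2,2) (2,3) (2,4) (2,5) (3,1) (3,2) (3,3) (3,4) (3,5) (4,1) (4,2) (4,3) (4,4) (4,5) (5,1) (5,2) (5,3) (5,4) (5,5)] -> total=19
Click 2 (4,1) count=1: revealed 0 new [(none)] -> total=19
Click 3 (3,1) count=2: revealed 0 new [(none)] -> total=19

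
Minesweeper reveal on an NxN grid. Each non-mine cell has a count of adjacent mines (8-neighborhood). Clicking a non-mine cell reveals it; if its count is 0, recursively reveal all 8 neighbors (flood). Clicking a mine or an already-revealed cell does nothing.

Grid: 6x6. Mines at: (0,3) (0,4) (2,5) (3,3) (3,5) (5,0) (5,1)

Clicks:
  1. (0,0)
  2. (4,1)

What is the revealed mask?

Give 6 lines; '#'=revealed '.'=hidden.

Answer: ###...
###...
###...
###...
###...
......

Derivation:
Click 1 (0,0) count=0: revealed 15 new [(0,0) (0,1) (0,2) (1,0) (1,1) (1,2) (2,0) (2,1) (2,2) (3,0) (3,1) (3,2) (4,0) (4,1) (4,2)] -> total=15
Click 2 (4,1) count=2: revealed 0 new [(none)] -> total=15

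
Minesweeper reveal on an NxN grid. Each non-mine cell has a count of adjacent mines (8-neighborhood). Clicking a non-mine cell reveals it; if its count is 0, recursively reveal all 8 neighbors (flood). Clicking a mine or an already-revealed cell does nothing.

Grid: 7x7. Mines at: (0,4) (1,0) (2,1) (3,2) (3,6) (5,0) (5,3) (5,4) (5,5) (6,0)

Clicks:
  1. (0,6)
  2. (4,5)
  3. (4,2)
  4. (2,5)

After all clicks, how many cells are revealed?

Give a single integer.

Answer: 8

Derivation:
Click 1 (0,6) count=0: revealed 6 new [(0,5) (0,6) (1,5) (1,6) (2,5) (2,6)] -> total=6
Click 2 (4,5) count=3: revealed 1 new [(4,5)] -> total=7
Click 3 (4,2) count=2: revealed 1 new [(4,2)] -> total=8
Click 4 (2,5) count=1: revealed 0 new [(none)] -> total=8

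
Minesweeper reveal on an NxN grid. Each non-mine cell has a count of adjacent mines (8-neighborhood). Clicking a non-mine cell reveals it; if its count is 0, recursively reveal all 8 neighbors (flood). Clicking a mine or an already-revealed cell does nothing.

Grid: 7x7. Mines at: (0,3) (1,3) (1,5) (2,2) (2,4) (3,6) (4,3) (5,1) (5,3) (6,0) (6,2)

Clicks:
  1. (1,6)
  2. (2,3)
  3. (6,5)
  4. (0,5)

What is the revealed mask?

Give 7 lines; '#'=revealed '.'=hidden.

Answer: .....#.
......#
...#...
.......
....###
....###
....###

Derivation:
Click 1 (1,6) count=1: revealed 1 new [(1,6)] -> total=1
Click 2 (2,3) count=3: revealed 1 new [(2,3)] -> total=2
Click 3 (6,5) count=0: revealed 9 new [(4,4) (4,5) (4,6) (5,4) (5,5) (5,6) (6,4) (6,5) (6,6)] -> total=11
Click 4 (0,5) count=1: revealed 1 new [(0,5)] -> total=12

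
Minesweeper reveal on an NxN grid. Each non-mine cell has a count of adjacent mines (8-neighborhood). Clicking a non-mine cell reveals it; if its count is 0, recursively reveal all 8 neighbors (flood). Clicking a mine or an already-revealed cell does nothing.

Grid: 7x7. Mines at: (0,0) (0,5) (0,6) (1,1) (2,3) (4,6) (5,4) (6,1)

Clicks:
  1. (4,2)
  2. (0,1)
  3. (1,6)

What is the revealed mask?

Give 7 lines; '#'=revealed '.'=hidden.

Click 1 (4,2) count=0: revealed 15 new [(2,0) (2,1) (2,2) (3,0) (3,1) (3,2) (3,3) (4,0) (4,1) (4,2) (4,3) (5,0) (5,1) (5,2) (5,3)] -> total=15
Click 2 (0,1) count=2: revealed 1 new [(0,1)] -> total=16
Click 3 (1,6) count=2: revealed 1 new [(1,6)] -> total=17

Answer: .#.....
......#
###....
####...
####...
####...
.......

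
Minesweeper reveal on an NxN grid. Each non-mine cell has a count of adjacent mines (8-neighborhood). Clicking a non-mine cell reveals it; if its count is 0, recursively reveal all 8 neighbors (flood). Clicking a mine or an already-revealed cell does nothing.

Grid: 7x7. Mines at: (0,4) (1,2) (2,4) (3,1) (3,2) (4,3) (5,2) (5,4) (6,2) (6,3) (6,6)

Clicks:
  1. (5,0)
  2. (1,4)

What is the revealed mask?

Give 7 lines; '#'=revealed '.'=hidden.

Answer: .......
....#..
.......
.......
##.....
##.....
##.....

Derivation:
Click 1 (5,0) count=0: revealed 6 new [(4,0) (4,1) (5,0) (5,1) (6,0) (6,1)] -> total=6
Click 2 (1,4) count=2: revealed 1 new [(1,4)] -> total=7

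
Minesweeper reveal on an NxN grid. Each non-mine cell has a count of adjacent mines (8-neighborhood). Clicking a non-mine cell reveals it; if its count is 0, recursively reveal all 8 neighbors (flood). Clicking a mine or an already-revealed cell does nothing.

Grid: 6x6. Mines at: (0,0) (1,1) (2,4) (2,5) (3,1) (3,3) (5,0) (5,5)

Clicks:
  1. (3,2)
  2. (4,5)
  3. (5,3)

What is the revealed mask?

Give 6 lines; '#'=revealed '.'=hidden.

Click 1 (3,2) count=2: revealed 1 new [(3,2)] -> total=1
Click 2 (4,5) count=1: revealed 1 new [(4,5)] -> total=2
Click 3 (5,3) count=0: revealed 8 new [(4,1) (4,2) (4,3) (4,4) (5,1) (5,2) (5,3) (5,4)] -> total=10

Answer: ......
......
......
..#...
.#####
.####.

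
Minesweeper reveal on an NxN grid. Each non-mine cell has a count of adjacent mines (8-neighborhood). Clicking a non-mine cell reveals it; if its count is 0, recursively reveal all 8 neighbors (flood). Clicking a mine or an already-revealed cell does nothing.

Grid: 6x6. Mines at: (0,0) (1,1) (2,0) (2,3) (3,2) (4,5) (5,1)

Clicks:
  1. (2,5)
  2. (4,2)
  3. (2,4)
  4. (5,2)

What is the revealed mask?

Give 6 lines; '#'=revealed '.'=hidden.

Answer: ..####
..####
....##
....##
..#...
..#...

Derivation:
Click 1 (2,5) count=0: revealed 12 new [(0,2) (0,3) (0,4) (0,5) (1,2) (1,3) (1,4) (1,5) (2,4) (2,5) (3,4) (3,5)] -> total=12
Click 2 (4,2) count=2: revealed 1 new [(4,2)] -> total=13
Click 3 (2,4) count=1: revealed 0 new [(none)] -> total=13
Click 4 (5,2) count=1: revealed 1 new [(5,2)] -> total=14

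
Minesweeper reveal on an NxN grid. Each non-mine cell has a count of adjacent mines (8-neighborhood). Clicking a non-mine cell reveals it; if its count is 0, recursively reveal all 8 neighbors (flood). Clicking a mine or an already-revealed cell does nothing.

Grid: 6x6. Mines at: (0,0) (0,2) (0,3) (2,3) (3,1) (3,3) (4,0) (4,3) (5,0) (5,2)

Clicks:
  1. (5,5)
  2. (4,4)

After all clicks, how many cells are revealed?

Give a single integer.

Click 1 (5,5) count=0: revealed 12 new [(0,4) (0,5) (1,4) (1,5) (2,4) (2,5) (3,4) (3,5) (4,4) (4,5) (5,4) (5,5)] -> total=12
Click 2 (4,4) count=2: revealed 0 new [(none)] -> total=12

Answer: 12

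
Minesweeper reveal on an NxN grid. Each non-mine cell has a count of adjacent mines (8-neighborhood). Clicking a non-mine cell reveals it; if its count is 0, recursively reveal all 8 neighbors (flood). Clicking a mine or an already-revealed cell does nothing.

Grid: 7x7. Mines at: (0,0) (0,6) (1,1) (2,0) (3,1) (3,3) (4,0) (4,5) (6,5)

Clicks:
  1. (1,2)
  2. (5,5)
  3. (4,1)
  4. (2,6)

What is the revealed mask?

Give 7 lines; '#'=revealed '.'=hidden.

Click 1 (1,2) count=1: revealed 1 new [(1,2)] -> total=1
Click 2 (5,5) count=2: revealed 1 new [(5,5)] -> total=2
Click 3 (4,1) count=2: revealed 1 new [(4,1)] -> total=3
Click 4 (2,6) count=0: revealed 16 new [(0,2) (0,3) (0,4) (0,5) (1,3) (1,4) (1,5) (1,6) (2,2) (2,3) (2,4) (2,5) (2,6) (3,4) (3,5) (3,6)] -> total=19

Answer: ..####.
..#####
..#####
....###
.#.....
.....#.
.......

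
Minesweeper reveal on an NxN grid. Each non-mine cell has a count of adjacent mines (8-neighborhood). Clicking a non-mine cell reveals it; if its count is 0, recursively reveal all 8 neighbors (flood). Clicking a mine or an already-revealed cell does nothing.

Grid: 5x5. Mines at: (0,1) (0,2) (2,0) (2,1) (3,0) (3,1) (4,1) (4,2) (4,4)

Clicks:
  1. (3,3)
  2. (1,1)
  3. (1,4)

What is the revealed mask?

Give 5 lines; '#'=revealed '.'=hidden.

Answer: ...##
.####
..###
..###
.....

Derivation:
Click 1 (3,3) count=2: revealed 1 new [(3,3)] -> total=1
Click 2 (1,1) count=4: revealed 1 new [(1,1)] -> total=2
Click 3 (1,4) count=0: revealed 10 new [(0,3) (0,4) (1,2) (1,3) (1,4) (2,2) (2,3) (2,4) (3,2) (3,4)] -> total=12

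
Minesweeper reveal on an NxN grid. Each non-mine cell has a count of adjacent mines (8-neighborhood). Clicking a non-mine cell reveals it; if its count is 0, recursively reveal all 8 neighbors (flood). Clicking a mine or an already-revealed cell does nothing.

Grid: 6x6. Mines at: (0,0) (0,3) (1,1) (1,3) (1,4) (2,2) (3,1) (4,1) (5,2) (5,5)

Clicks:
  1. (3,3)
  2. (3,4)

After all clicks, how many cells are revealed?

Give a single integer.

Click 1 (3,3) count=1: revealed 1 new [(3,3)] -> total=1
Click 2 (3,4) count=0: revealed 8 new [(2,3) (2,4) (2,5) (3,4) (3,5) (4,3) (4,4) (4,5)] -> total=9

Answer: 9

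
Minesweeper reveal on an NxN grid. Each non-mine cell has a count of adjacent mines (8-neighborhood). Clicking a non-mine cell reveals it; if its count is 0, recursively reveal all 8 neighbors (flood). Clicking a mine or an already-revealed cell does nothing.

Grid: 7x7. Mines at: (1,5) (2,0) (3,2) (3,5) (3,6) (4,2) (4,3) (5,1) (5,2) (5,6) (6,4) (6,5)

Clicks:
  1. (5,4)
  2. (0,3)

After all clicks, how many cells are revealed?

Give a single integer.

Click 1 (5,4) count=3: revealed 1 new [(5,4)] -> total=1
Click 2 (0,3) count=0: revealed 14 new [(0,0) (0,1) (0,2) (0,3) (0,4) (1,0) (1,1) (1,2) (1,3) (1,4) (2,1) (2,2) (2,3) (2,4)] -> total=15

Answer: 15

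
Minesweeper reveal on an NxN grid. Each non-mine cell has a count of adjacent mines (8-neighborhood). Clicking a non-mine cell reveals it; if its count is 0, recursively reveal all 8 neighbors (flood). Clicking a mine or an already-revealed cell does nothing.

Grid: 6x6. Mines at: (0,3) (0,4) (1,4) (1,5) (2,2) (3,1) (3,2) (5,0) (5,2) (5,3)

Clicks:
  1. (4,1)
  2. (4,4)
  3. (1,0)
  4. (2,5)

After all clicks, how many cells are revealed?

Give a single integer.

Answer: 11

Derivation:
Click 1 (4,1) count=4: revealed 1 new [(4,1)] -> total=1
Click 2 (4,4) count=1: revealed 1 new [(4,4)] -> total=2
Click 3 (1,0) count=0: revealed 8 new [(0,0) (0,1) (0,2) (1,0) (1,1) (1,2) (2,0) (2,1)] -> total=10
Click 4 (2,5) count=2: revealed 1 new [(2,5)] -> total=11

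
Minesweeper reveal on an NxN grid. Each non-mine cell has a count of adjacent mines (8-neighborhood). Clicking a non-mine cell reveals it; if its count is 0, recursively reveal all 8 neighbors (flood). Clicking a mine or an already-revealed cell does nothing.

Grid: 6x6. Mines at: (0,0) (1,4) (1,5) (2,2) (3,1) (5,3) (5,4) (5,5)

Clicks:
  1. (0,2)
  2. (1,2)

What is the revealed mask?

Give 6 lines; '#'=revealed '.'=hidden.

Click 1 (0,2) count=0: revealed 6 new [(0,1) (0,2) (0,3) (1,1) (1,2) (1,3)] -> total=6
Click 2 (1,2) count=1: revealed 0 new [(none)] -> total=6

Answer: .###..
.###..
......
......
......
......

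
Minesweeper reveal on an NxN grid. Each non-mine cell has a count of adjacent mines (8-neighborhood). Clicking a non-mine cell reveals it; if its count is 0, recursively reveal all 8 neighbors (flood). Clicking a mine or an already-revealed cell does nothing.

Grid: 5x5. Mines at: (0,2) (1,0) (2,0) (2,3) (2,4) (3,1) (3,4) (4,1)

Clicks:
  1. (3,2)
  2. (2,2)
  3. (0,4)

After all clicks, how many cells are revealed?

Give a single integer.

Answer: 6

Derivation:
Click 1 (3,2) count=3: revealed 1 new [(3,2)] -> total=1
Click 2 (2,2) count=2: revealed 1 new [(2,2)] -> total=2
Click 3 (0,4) count=0: revealed 4 new [(0,3) (0,4) (1,3) (1,4)] -> total=6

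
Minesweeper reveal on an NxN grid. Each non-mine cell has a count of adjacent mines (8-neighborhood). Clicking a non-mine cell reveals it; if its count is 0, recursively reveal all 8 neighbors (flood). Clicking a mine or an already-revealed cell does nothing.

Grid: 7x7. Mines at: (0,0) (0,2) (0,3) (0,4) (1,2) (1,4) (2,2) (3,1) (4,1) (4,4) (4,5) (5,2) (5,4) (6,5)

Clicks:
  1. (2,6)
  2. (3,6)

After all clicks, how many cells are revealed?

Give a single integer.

Click 1 (2,6) count=0: revealed 8 new [(0,5) (0,6) (1,5) (1,6) (2,5) (2,6) (3,5) (3,6)] -> total=8
Click 2 (3,6) count=1: revealed 0 new [(none)] -> total=8

Answer: 8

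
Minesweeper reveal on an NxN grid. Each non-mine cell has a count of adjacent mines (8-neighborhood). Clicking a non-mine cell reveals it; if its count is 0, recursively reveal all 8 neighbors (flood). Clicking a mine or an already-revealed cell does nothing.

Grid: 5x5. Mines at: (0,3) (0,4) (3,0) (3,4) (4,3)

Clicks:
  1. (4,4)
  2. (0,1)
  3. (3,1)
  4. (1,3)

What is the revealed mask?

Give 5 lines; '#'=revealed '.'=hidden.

Click 1 (4,4) count=2: revealed 1 new [(4,4)] -> total=1
Click 2 (0,1) count=0: revealed 14 new [(0,0) (0,1) (0,2) (1,0) (1,1) (1,2) (1,3) (2,0) (2,1) (2,2) (2,3) (3,1) (3,2) (3,3)] -> total=15
Click 3 (3,1) count=1: revealed 0 new [(none)] -> total=15
Click 4 (1,3) count=2: revealed 0 new [(none)] -> total=15

Answer: ###..
####.
####.
.###.
....#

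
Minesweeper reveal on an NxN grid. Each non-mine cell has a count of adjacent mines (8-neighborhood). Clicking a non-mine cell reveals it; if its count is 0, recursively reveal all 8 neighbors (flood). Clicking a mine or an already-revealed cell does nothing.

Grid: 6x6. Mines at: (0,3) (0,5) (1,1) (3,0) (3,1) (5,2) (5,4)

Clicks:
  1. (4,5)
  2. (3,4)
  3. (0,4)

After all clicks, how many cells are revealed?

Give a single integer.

Click 1 (4,5) count=1: revealed 1 new [(4,5)] -> total=1
Click 2 (3,4) count=0: revealed 15 new [(1,2) (1,3) (1,4) (1,5) (2,2) (2,3) (2,4) (2,5) (3,2) (3,3) (3,4) (3,5) (4,2) (4,3) (4,4)] -> total=16
Click 3 (0,4) count=2: revealed 1 new [(0,4)] -> total=17

Answer: 17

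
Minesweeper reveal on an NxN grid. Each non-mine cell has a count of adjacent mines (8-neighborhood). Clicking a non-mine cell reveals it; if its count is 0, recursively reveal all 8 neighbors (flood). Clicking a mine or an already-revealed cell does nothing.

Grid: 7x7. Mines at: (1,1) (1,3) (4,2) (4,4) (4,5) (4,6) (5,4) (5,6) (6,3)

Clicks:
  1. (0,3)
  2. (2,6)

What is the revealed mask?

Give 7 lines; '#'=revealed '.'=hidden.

Answer: ...####
....###
....###
....###
.......
.......
.......

Derivation:
Click 1 (0,3) count=1: revealed 1 new [(0,3)] -> total=1
Click 2 (2,6) count=0: revealed 12 new [(0,4) (0,5) (0,6) (1,4) (1,5) (1,6) (2,4) (2,5) (2,6) (3,4) (3,5) (3,6)] -> total=13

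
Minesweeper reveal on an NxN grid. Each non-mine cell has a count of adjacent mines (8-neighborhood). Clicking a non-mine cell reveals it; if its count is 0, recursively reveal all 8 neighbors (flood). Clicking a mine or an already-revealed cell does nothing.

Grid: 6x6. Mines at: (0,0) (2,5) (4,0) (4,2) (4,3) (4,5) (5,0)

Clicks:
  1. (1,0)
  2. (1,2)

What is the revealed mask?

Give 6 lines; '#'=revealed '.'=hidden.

Answer: .#####
######
#####.
#####.
......
......

Derivation:
Click 1 (1,0) count=1: revealed 1 new [(1,0)] -> total=1
Click 2 (1,2) count=0: revealed 20 new [(0,1) (0,2) (0,3) (0,4) (0,5) (1,1) (1,2) (1,3) (1,4) (1,5) (2,0) (2,1) (2,2) (2,3) (2,4) (3,0) (3,1) (3,2) (3,3) (3,4)] -> total=21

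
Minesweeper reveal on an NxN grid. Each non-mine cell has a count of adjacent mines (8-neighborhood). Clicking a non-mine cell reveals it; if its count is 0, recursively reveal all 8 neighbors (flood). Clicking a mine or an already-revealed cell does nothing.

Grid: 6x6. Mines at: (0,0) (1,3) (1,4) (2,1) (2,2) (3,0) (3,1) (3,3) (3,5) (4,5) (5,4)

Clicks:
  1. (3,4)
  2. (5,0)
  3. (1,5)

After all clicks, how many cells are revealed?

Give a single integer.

Answer: 10

Derivation:
Click 1 (3,4) count=3: revealed 1 new [(3,4)] -> total=1
Click 2 (5,0) count=0: revealed 8 new [(4,0) (4,1) (4,2) (4,3) (5,0) (5,1) (5,2) (5,3)] -> total=9
Click 3 (1,5) count=1: revealed 1 new [(1,5)] -> total=10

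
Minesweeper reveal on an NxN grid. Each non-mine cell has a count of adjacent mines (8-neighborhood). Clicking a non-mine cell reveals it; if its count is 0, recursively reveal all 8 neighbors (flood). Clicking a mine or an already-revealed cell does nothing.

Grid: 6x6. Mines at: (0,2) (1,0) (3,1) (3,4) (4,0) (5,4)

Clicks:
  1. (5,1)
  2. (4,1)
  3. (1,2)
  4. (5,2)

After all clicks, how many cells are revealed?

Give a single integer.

Click 1 (5,1) count=1: revealed 1 new [(5,1)] -> total=1
Click 2 (4,1) count=2: revealed 1 new [(4,1)] -> total=2
Click 3 (1,2) count=1: revealed 1 new [(1,2)] -> total=3
Click 4 (5,2) count=0: revealed 4 new [(4,2) (4,3) (5,2) (5,3)] -> total=7

Answer: 7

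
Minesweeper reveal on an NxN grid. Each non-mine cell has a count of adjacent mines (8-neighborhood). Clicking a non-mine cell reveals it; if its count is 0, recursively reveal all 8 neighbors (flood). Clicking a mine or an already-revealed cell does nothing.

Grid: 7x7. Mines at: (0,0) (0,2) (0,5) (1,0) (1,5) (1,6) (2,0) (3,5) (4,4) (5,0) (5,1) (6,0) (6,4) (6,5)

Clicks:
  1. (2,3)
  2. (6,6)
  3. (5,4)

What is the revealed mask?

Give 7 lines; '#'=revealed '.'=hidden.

Answer: .......
.####..
.####..
.####..
.###...
....#..
......#

Derivation:
Click 1 (2,3) count=0: revealed 15 new [(1,1) (1,2) (1,3) (1,4) (2,1) (2,2) (2,3) (2,4) (3,1) (3,2) (3,3) (3,4) (4,1) (4,2) (4,3)] -> total=15
Click 2 (6,6) count=1: revealed 1 new [(6,6)] -> total=16
Click 3 (5,4) count=3: revealed 1 new [(5,4)] -> total=17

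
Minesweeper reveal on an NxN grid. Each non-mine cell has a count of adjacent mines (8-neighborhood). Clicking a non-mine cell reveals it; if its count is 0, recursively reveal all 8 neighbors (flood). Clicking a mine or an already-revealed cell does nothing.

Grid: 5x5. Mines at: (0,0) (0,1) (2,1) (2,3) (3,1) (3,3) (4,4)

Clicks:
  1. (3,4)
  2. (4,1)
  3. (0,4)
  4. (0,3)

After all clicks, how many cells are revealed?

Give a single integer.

Answer: 8

Derivation:
Click 1 (3,4) count=3: revealed 1 new [(3,4)] -> total=1
Click 2 (4,1) count=1: revealed 1 new [(4,1)] -> total=2
Click 3 (0,4) count=0: revealed 6 new [(0,2) (0,3) (0,4) (1,2) (1,3) (1,4)] -> total=8
Click 4 (0,3) count=0: revealed 0 new [(none)] -> total=8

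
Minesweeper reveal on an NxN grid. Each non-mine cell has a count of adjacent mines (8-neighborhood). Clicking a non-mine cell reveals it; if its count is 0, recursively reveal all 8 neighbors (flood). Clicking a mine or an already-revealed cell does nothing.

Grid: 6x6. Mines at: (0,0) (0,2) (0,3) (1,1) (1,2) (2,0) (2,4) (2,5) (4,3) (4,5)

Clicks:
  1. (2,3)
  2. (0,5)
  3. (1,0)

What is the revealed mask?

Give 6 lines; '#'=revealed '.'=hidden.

Click 1 (2,3) count=2: revealed 1 new [(2,3)] -> total=1
Click 2 (0,5) count=0: revealed 4 new [(0,4) (0,5) (1,4) (1,5)] -> total=5
Click 3 (1,0) count=3: revealed 1 new [(1,0)] -> total=6

Answer: ....##
#...##
...#..
......
......
......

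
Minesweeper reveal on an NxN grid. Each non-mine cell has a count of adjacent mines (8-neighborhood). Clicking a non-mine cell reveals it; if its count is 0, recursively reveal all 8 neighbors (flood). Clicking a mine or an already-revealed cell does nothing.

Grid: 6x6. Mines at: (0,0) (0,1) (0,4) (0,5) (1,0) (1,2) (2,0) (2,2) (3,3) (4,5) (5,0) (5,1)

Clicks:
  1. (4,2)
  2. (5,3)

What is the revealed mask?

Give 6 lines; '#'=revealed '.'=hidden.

Click 1 (4,2) count=2: revealed 1 new [(4,2)] -> total=1
Click 2 (5,3) count=0: revealed 5 new [(4,3) (4,4) (5,2) (5,3) (5,4)] -> total=6

Answer: ......
......
......
......
..###.
..###.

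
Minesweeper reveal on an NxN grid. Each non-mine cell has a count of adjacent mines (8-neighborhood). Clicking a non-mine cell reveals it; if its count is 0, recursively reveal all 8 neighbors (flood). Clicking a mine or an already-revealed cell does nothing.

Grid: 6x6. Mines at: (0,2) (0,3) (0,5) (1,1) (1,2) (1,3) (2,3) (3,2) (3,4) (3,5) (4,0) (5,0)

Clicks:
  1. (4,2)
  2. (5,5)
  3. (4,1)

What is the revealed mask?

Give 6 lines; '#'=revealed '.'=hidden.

Answer: ......
......
......
......
.#####
.#####

Derivation:
Click 1 (4,2) count=1: revealed 1 new [(4,2)] -> total=1
Click 2 (5,5) count=0: revealed 9 new [(4,1) (4,3) (4,4) (4,5) (5,1) (5,2) (5,3) (5,4) (5,5)] -> total=10
Click 3 (4,1) count=3: revealed 0 new [(none)] -> total=10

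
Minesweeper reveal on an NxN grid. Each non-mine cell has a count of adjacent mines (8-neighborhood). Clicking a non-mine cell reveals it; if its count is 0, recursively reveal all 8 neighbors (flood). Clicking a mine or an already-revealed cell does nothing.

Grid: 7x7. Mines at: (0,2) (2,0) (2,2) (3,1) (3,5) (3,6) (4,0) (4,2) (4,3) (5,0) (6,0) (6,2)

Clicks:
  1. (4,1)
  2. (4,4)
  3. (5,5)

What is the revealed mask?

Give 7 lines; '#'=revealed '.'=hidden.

Answer: .......
.......
.......
.......
.#..###
...####
...####

Derivation:
Click 1 (4,1) count=4: revealed 1 new [(4,1)] -> total=1
Click 2 (4,4) count=2: revealed 1 new [(4,4)] -> total=2
Click 3 (5,5) count=0: revealed 10 new [(4,5) (4,6) (5,3) (5,4) (5,5) (5,6) (6,3) (6,4) (6,5) (6,6)] -> total=12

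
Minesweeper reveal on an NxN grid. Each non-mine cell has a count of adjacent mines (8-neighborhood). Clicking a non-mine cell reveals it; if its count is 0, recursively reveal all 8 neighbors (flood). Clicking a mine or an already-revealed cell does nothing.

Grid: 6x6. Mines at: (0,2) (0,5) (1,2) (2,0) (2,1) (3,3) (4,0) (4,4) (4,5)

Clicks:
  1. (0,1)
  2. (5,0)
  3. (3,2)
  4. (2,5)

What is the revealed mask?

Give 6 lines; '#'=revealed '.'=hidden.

Click 1 (0,1) count=2: revealed 1 new [(0,1)] -> total=1
Click 2 (5,0) count=1: revealed 1 new [(5,0)] -> total=2
Click 3 (3,2) count=2: revealed 1 new [(3,2)] -> total=3
Click 4 (2,5) count=0: revealed 6 new [(1,4) (1,5) (2,4) (2,5) (3,4) (3,5)] -> total=9

Answer: .#....
....##
....##
..#.##
......
#.....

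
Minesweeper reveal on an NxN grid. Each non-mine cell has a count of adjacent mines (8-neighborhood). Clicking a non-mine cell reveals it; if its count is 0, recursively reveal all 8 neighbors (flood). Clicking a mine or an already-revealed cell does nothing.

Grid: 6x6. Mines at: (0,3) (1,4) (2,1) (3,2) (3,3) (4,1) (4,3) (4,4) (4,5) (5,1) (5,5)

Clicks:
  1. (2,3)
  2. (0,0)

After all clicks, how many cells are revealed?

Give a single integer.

Click 1 (2,3) count=3: revealed 1 new [(2,3)] -> total=1
Click 2 (0,0) count=0: revealed 6 new [(0,0) (0,1) (0,2) (1,0) (1,1) (1,2)] -> total=7

Answer: 7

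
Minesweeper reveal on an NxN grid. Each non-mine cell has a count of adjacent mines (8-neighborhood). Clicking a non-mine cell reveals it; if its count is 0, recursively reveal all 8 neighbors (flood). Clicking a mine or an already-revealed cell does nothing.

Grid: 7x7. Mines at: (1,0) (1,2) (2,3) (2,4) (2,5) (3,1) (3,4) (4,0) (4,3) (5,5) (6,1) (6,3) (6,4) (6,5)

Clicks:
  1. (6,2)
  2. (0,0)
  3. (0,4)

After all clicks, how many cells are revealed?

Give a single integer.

Click 1 (6,2) count=2: revealed 1 new [(6,2)] -> total=1
Click 2 (0,0) count=1: revealed 1 new [(0,0)] -> total=2
Click 3 (0,4) count=0: revealed 8 new [(0,3) (0,4) (0,5) (0,6) (1,3) (1,4) (1,5) (1,6)] -> total=10

Answer: 10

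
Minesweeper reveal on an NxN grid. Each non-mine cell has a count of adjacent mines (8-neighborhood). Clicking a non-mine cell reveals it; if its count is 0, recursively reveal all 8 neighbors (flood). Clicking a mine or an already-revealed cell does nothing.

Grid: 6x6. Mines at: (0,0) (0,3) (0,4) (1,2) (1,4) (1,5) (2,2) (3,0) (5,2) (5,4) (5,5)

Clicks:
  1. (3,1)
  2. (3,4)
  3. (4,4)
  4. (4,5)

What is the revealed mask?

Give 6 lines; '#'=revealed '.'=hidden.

Answer: ......
......
...###
.#.###
...###
......

Derivation:
Click 1 (3,1) count=2: revealed 1 new [(3,1)] -> total=1
Click 2 (3,4) count=0: revealed 9 new [(2,3) (2,4) (2,5) (3,3) (3,4) (3,5) (4,3) (4,4) (4,5)] -> total=10
Click 3 (4,4) count=2: revealed 0 new [(none)] -> total=10
Click 4 (4,5) count=2: revealed 0 new [(none)] -> total=10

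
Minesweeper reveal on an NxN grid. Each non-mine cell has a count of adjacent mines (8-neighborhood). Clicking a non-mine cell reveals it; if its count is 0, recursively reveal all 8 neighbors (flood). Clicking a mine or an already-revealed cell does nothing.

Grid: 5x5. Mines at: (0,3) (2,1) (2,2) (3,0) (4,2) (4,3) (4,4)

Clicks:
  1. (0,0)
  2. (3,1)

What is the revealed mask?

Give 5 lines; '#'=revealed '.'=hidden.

Answer: ###..
###..
.....
.#...
.....

Derivation:
Click 1 (0,0) count=0: revealed 6 new [(0,0) (0,1) (0,2) (1,0) (1,1) (1,2)] -> total=6
Click 2 (3,1) count=4: revealed 1 new [(3,1)] -> total=7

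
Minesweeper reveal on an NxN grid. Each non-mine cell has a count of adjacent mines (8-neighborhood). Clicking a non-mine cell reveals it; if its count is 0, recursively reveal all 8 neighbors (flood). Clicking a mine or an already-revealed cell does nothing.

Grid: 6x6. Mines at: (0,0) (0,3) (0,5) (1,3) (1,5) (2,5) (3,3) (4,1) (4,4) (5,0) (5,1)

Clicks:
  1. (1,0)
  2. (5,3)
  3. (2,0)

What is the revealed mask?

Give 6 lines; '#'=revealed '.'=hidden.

Answer: ......
###...
###...
###...
......
...#..

Derivation:
Click 1 (1,0) count=1: revealed 1 new [(1,0)] -> total=1
Click 2 (5,3) count=1: revealed 1 new [(5,3)] -> total=2
Click 3 (2,0) count=0: revealed 8 new [(1,1) (1,2) (2,0) (2,1) (2,2) (3,0) (3,1) (3,2)] -> total=10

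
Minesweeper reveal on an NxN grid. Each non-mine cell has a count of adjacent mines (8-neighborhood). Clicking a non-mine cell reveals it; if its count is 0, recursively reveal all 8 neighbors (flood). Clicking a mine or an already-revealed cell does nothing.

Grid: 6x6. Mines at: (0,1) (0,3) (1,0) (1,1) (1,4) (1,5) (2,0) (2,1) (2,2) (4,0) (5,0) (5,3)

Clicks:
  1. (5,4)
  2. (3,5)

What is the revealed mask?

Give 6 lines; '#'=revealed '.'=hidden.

Answer: ......
......
...###
...###
...###
....##

Derivation:
Click 1 (5,4) count=1: revealed 1 new [(5,4)] -> total=1
Click 2 (3,5) count=0: revealed 10 new [(2,3) (2,4) (2,5) (3,3) (3,4) (3,5) (4,3) (4,4) (4,5) (5,5)] -> total=11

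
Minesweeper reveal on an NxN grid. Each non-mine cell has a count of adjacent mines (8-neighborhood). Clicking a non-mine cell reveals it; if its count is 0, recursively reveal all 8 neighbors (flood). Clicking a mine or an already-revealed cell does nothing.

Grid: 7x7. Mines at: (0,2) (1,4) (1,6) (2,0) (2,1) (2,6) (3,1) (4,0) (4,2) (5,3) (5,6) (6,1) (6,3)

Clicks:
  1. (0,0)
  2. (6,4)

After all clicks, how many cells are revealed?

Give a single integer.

Answer: 5

Derivation:
Click 1 (0,0) count=0: revealed 4 new [(0,0) (0,1) (1,0) (1,1)] -> total=4
Click 2 (6,4) count=2: revealed 1 new [(6,4)] -> total=5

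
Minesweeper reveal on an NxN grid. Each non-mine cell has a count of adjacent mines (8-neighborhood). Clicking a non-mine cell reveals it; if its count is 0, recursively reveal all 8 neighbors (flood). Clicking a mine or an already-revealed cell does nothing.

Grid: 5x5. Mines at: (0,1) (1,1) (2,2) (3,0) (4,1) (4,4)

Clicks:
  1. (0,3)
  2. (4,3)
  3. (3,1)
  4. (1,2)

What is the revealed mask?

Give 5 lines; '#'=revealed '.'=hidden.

Click 1 (0,3) count=0: revealed 10 new [(0,2) (0,3) (0,4) (1,2) (1,3) (1,4) (2,3) (2,4) (3,3) (3,4)] -> total=10
Click 2 (4,3) count=1: revealed 1 new [(4,3)] -> total=11
Click 3 (3,1) count=3: revealed 1 new [(3,1)] -> total=12
Click 4 (1,2) count=3: revealed 0 new [(none)] -> total=12

Answer: ..###
..###
...##
.#.##
...#.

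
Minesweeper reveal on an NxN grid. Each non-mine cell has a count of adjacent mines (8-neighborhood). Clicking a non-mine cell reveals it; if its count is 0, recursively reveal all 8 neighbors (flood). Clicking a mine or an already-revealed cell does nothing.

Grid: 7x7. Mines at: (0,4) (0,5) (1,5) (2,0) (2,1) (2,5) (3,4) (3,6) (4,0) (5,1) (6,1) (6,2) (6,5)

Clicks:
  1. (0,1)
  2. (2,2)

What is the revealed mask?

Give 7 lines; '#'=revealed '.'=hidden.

Click 1 (0,1) count=0: revealed 8 new [(0,0) (0,1) (0,2) (0,3) (1,0) (1,1) (1,2) (1,3)] -> total=8
Click 2 (2,2) count=1: revealed 1 new [(2,2)] -> total=9

Answer: ####...
####...
..#....
.......
.......
.......
.......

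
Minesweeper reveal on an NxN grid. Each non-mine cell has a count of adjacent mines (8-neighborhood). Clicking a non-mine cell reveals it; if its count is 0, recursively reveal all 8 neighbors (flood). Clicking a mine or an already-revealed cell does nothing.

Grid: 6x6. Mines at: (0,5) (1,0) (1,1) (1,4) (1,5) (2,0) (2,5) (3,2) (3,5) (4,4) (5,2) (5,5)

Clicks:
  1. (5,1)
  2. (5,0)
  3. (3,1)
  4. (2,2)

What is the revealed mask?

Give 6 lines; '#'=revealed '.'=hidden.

Click 1 (5,1) count=1: revealed 1 new [(5,1)] -> total=1
Click 2 (5,0) count=0: revealed 5 new [(3,0) (3,1) (4,0) (4,1) (5,0)] -> total=6
Click 3 (3,1) count=2: revealed 0 new [(none)] -> total=6
Click 4 (2,2) count=2: revealed 1 new [(2,2)] -> total=7

Answer: ......
......
..#...
##....
##....
##....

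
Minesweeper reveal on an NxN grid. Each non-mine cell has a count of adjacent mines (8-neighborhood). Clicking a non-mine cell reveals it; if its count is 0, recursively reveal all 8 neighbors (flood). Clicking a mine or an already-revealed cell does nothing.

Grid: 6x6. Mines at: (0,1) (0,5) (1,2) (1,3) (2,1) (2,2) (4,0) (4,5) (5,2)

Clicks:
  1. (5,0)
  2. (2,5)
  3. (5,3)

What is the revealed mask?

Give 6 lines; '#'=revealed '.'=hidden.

Click 1 (5,0) count=1: revealed 1 new [(5,0)] -> total=1
Click 2 (2,5) count=0: revealed 6 new [(1,4) (1,5) (2,4) (2,5) (3,4) (3,5)] -> total=7
Click 3 (5,3) count=1: revealed 1 new [(5,3)] -> total=8

Answer: ......
....##
....##
....##
......
#..#..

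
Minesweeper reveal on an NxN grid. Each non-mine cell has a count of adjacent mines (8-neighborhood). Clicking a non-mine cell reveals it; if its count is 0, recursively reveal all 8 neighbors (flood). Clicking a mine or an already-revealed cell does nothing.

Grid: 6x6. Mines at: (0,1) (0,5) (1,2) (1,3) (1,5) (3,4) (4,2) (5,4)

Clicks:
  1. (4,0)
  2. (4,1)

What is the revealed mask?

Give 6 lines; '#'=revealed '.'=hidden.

Answer: ......
##....
##....
##....
##....
##....

Derivation:
Click 1 (4,0) count=0: revealed 10 new [(1,0) (1,1) (2,0) (2,1) (3,0) (3,1) (4,0) (4,1) (5,0) (5,1)] -> total=10
Click 2 (4,1) count=1: revealed 0 new [(none)] -> total=10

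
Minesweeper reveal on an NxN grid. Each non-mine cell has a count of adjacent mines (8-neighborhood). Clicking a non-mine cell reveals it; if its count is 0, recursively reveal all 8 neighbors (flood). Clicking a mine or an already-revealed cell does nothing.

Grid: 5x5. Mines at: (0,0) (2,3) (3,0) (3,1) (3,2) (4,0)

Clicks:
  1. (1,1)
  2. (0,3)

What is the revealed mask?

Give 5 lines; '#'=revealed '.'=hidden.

Click 1 (1,1) count=1: revealed 1 new [(1,1)] -> total=1
Click 2 (0,3) count=0: revealed 7 new [(0,1) (0,2) (0,3) (0,4) (1,2) (1,3) (1,4)] -> total=8

Answer: .####
.####
.....
.....
.....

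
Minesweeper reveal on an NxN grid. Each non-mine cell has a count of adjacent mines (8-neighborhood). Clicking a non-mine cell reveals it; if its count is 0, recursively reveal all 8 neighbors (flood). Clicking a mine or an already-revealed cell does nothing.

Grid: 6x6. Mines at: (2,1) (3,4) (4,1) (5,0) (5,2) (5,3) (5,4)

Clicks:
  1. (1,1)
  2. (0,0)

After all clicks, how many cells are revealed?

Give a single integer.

Answer: 16

Derivation:
Click 1 (1,1) count=1: revealed 1 new [(1,1)] -> total=1
Click 2 (0,0) count=0: revealed 15 new [(0,0) (0,1) (0,2) (0,3) (0,4) (0,5) (1,0) (1,2) (1,3) (1,4) (1,5) (2,2) (2,3) (2,4) (2,5)] -> total=16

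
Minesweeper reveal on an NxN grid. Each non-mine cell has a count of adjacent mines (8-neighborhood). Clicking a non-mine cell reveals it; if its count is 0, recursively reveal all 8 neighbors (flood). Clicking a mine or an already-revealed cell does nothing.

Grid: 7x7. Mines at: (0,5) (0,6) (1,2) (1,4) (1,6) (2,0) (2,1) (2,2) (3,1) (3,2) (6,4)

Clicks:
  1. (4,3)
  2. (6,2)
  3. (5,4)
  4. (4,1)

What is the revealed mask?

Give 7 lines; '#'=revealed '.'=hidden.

Answer: .......
.......
.......
.......
####...
#####..
####...

Derivation:
Click 1 (4,3) count=1: revealed 1 new [(4,3)] -> total=1
Click 2 (6,2) count=0: revealed 11 new [(4,0) (4,1) (4,2) (5,0) (5,1) (5,2) (5,3) (6,0) (6,1) (6,2) (6,3)] -> total=12
Click 3 (5,4) count=1: revealed 1 new [(5,4)] -> total=13
Click 4 (4,1) count=2: revealed 0 new [(none)] -> total=13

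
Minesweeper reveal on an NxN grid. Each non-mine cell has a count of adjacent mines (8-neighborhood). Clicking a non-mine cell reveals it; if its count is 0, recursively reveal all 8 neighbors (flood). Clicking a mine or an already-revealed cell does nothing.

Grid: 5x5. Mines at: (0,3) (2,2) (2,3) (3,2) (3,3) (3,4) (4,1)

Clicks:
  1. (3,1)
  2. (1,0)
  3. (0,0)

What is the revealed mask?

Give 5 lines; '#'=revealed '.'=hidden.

Click 1 (3,1) count=3: revealed 1 new [(3,1)] -> total=1
Click 2 (1,0) count=0: revealed 9 new [(0,0) (0,1) (0,2) (1,0) (1,1) (1,2) (2,0) (2,1) (3,0)] -> total=10
Click 3 (0,0) count=0: revealed 0 new [(none)] -> total=10

Answer: ###..
###..
##...
##...
.....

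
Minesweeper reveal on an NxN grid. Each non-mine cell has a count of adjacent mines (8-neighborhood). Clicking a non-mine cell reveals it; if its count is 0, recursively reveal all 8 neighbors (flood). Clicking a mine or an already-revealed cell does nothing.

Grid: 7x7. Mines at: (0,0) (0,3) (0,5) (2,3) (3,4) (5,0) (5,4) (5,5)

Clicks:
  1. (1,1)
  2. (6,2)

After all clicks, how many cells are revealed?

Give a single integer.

Click 1 (1,1) count=1: revealed 1 new [(1,1)] -> total=1
Click 2 (6,2) count=0: revealed 19 new [(1,0) (1,2) (2,0) (2,1) (2,2) (3,0) (3,1) (3,2) (3,3) (4,0) (4,1) (4,2) (4,3) (5,1) (5,2) (5,3) (6,1) (6,2) (6,3)] -> total=20

Answer: 20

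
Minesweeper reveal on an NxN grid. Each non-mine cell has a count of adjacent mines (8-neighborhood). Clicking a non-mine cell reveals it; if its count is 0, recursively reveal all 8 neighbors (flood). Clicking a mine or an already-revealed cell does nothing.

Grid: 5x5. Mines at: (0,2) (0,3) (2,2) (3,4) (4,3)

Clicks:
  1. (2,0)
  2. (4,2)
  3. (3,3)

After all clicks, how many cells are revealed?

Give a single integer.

Answer: 13

Derivation:
Click 1 (2,0) count=0: revealed 12 new [(0,0) (0,1) (1,0) (1,1) (2,0) (2,1) (3,0) (3,1) (3,2) (4,0) (4,1) (4,2)] -> total=12
Click 2 (4,2) count=1: revealed 0 new [(none)] -> total=12
Click 3 (3,3) count=3: revealed 1 new [(3,3)] -> total=13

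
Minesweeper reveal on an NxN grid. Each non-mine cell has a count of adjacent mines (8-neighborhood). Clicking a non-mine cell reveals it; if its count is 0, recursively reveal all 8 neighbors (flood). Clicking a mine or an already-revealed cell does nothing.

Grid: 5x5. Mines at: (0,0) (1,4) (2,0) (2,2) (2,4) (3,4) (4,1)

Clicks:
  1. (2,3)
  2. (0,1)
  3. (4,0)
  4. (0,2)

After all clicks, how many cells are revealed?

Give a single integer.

Answer: 8

Derivation:
Click 1 (2,3) count=4: revealed 1 new [(2,3)] -> total=1
Click 2 (0,1) count=1: revealed 1 new [(0,1)] -> total=2
Click 3 (4,0) count=1: revealed 1 new [(4,0)] -> total=3
Click 4 (0,2) count=0: revealed 5 new [(0,2) (0,3) (1,1) (1,2) (1,3)] -> total=8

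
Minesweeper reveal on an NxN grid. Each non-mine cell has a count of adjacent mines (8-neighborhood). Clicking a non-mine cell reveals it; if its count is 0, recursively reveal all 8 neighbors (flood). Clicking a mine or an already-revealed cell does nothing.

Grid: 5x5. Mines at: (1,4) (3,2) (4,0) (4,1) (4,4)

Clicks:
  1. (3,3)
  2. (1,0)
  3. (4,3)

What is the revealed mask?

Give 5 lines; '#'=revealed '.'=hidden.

Click 1 (3,3) count=2: revealed 1 new [(3,3)] -> total=1
Click 2 (1,0) count=0: revealed 14 new [(0,0) (0,1) (0,2) (0,3) (1,0) (1,1) (1,2) (1,3) (2,0) (2,1) (2,2) (2,3) (3,0) (3,1)] -> total=15
Click 3 (4,3) count=2: revealed 1 new [(4,3)] -> total=16

Answer: ####.
####.
####.
##.#.
...#.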